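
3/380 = 3/380= 0.01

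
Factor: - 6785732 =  - 2^2*97^1*17489^1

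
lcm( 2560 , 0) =0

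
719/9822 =719/9822 = 0.07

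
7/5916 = 7/5916 =0.00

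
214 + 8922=9136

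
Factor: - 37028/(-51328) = 9257/12832 = 2^( - 5)*401^(-1)*9257^1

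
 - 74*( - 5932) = 438968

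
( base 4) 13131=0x1DD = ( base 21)11f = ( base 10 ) 477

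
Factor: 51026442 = 2^1  *3^1*2711^1*3137^1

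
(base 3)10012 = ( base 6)222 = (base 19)4a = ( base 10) 86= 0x56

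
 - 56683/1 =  - 56683 = -56683.00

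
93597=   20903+72694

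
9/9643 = 9/9643 = 0.00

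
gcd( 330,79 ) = 1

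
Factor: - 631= - 631^1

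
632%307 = 18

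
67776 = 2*33888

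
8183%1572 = 323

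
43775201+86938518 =130713719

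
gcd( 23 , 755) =1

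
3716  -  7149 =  - 3433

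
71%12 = 11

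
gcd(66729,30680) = 767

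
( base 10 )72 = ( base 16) 48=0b1001000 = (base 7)132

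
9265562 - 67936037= - 58670475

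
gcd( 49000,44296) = 392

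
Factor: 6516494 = 2^1 * 3258247^1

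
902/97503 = 902/97503=0.01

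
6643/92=72 + 19/92 =72.21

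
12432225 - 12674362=  -  242137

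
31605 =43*735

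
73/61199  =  73/61199 = 0.00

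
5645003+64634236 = 70279239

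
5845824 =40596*144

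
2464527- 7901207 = -5436680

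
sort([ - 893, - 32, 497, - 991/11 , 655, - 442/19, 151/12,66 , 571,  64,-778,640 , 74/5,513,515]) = [ - 893, - 778, - 991/11,-32, - 442/19, 151/12,74/5,64, 66,497,513, 515,571, 640, 655 ] 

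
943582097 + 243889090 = 1187471187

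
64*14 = 896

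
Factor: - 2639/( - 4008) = 2^( - 3)*3^( - 1 )*7^1*13^1*29^1*167^( - 1)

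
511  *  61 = 31171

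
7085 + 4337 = 11422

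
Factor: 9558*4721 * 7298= 329309974764 = 2^2*3^4*41^1 * 59^1*89^1 * 4721^1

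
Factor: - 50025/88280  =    -  2^(  -  3 )*  3^1*5^1*23^1*29^1*2207^( - 1) = - 10005/17656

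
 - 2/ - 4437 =2/4437 = 0.00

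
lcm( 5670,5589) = 391230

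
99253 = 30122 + 69131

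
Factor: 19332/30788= 27/43 = 3^3*43^( -1) 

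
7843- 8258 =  - 415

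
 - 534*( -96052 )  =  51291768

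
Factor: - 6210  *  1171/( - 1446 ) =1211985/241 =3^2 * 5^1*23^1*241^( - 1)*1171^1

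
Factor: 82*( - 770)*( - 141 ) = 8902740= 2^2*3^1*5^1 * 7^1*11^1*41^1*47^1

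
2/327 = 2/327 = 0.01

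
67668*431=29164908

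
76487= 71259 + 5228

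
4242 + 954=5196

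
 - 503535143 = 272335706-775870849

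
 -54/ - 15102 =3/839 = 0.00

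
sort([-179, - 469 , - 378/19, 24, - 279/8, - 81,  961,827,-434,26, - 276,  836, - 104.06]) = [  -  469,-434, - 276, - 179, - 104.06, - 81,  -  279/8, - 378/19,24, 26, 827, 836,961]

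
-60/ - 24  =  2  +  1/2 =2.50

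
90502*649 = 58735798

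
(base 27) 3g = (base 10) 97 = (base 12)81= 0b1100001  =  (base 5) 342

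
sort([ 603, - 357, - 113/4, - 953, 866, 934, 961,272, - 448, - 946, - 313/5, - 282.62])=[-953,  -  946,- 448 , -357, - 282.62 , - 313/5, - 113/4, 272, 603,  866,934, 961]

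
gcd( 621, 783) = 27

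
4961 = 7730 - 2769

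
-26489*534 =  - 14145126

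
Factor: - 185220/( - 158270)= 2^1*3^3*7^1*17^( - 1 )*19^( - 1 ) = 378/323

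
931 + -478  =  453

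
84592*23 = 1945616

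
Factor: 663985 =5^1 *7^1*61^1*311^1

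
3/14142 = 1/4714 = 0.00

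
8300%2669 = 293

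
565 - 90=475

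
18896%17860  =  1036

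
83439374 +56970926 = 140410300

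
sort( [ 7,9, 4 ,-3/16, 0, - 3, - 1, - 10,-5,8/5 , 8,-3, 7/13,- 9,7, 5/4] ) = [-10, -9,  -  5, - 3,-3, - 1, - 3/16,0,7/13,5/4, 8/5,4, 7, 7,8,9]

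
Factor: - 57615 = -3^1* 5^1*23^1*167^1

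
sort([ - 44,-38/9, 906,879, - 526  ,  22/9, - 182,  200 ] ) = [ - 526, - 182 ,-44 ,-38/9,22/9 , 200 , 879, 906]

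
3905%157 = 137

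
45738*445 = 20353410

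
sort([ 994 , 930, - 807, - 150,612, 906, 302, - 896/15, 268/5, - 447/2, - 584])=[ - 807, - 584,-447/2, - 150, -896/15, 268/5, 302,612,906, 930, 994] 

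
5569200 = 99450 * 56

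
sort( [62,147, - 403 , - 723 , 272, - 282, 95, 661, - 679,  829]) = [ - 723,-679, - 403, - 282, 62, 95, 147, 272, 661, 829] 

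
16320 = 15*1088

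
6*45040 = 270240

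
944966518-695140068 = 249826450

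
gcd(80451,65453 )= 1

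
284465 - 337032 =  - 52567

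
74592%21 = 0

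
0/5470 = 0= 0.00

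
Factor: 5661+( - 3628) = 2033=19^1 *107^1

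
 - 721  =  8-729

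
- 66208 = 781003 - 847211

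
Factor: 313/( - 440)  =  -2^( - 3 )*5^( - 1 )*11^( - 1) *313^1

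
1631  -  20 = 1611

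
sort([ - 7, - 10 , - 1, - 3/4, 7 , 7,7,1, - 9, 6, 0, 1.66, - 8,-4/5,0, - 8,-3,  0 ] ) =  [-10, - 9,- 8 ,-8,-7, - 3,-1,- 4/5, - 3/4, 0  ,  0,  0, 1,1.66,6,  7, 7,7 ] 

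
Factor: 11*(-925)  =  -5^2*11^1 * 37^1=- 10175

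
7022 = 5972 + 1050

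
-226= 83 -309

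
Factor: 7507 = 7507^1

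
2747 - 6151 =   -  3404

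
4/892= 1/223 =0.00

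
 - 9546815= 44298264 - 53845079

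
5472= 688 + 4784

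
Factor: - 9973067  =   - 13^1*17^1*45127^1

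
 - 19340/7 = - 19340/7  =  - 2762.86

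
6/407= 6/407 = 0.01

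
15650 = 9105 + 6545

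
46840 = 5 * 9368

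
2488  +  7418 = 9906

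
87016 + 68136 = 155152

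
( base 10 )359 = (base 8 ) 547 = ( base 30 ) bt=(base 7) 1022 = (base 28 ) CN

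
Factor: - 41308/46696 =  - 2^ ( - 1 )*13^(-1 )*23^1 = -  23/26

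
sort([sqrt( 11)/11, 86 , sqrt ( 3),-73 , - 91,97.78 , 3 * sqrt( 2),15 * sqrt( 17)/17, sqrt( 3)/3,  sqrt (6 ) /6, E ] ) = [-91, - 73,sqrt ( 11)/11,sqrt( 6)/6, sqrt( 3 )/3,  sqrt ( 3),  E , 15 *sqrt( 17)/17,3*sqrt( 2), 86 , 97.78]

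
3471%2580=891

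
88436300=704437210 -616000910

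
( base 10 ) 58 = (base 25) 28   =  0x3A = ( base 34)1O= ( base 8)72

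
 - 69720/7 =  - 9960 = - 9960.00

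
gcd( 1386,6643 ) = 7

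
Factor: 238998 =2^1 *3^1* 61^1 * 653^1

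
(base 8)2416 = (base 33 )167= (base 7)3526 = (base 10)1294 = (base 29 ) 1fi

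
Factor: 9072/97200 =7/75 = 3^(-1 ) * 5^( - 2 )*7^1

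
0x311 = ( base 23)1b3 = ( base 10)785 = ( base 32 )oh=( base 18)27b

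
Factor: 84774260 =2^2*5^1 * 359^1  *  11807^1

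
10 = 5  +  5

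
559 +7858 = 8417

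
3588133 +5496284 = 9084417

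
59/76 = 59/76 = 0.78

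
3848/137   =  3848/137 = 28.09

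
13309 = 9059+4250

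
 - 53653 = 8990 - 62643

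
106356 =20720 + 85636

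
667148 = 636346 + 30802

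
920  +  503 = 1423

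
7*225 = 1575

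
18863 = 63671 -44808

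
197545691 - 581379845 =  - 383834154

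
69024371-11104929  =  57919442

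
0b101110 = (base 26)1K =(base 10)46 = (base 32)1E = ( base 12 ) 3a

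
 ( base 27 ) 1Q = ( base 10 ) 53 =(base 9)58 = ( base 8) 65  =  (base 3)1222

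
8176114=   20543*398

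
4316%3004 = 1312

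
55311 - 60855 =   -  5544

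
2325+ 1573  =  3898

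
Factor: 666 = 2^1*3^2*37^1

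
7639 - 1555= 6084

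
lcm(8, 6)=24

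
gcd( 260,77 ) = 1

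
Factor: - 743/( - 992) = 2^( -5)*31^( - 1)*743^1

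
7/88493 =7/88493 = 0.00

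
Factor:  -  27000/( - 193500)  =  6/43=2^1 * 3^1*43^( - 1) 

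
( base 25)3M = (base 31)34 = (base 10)97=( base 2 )1100001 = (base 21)4d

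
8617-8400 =217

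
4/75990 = 2/37995  =  0.00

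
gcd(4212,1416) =12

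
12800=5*2560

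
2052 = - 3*( - 684)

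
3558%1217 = 1124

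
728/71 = 728/71 = 10.25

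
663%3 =0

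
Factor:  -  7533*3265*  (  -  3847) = 94617907515=3^5*5^1*31^1*653^1*3847^1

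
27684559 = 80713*343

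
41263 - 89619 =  - 48356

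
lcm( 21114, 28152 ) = 84456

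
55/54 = 55/54 = 1.02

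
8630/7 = 1232 + 6/7 = 1232.86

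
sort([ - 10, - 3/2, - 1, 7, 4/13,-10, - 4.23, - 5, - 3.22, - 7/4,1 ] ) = [  -  10,-10, - 5, - 4.23, - 3.22, - 7/4, - 3/2, - 1,4/13, 1 , 7 ] 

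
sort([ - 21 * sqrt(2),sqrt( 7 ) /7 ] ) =[ - 21*sqrt( 2),sqrt( 7)/7] 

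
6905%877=766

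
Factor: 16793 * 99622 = 2^1*7^1 * 2399^1 * 49811^1 = 1672952246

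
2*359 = 718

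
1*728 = 728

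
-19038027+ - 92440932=  -  111478959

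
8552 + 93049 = 101601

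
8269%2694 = 187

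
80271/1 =80271 = 80271.00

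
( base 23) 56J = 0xAF2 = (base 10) 2802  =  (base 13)1377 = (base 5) 42202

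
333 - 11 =322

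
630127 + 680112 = 1310239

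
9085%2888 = 421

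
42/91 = 6/13 = 0.46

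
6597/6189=1 + 136/2063   =  1.07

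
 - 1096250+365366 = -730884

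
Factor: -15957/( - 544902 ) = 2^( - 1)*3^3*461^(-1 ) =27/922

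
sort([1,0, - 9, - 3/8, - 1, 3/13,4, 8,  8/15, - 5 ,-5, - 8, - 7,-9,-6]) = [-9, - 9, - 8 , - 7, - 6, - 5,  -  5, - 1, - 3/8, 0, 3/13,8/15,  1, 4,8 ] 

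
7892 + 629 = 8521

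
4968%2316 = 336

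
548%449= 99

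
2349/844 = 2349/844 = 2.78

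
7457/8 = 7457/8 = 932.12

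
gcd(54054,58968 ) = 4914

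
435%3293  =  435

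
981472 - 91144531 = -90163059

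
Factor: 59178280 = 2^3*5^1*7^2*109^1*277^1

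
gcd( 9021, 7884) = 3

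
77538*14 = 1085532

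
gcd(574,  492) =82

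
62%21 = 20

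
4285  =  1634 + 2651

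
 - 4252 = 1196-5448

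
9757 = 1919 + 7838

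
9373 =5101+4272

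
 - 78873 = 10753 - 89626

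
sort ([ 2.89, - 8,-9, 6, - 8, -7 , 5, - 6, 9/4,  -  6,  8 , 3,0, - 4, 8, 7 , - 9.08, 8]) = [  -  9.08, - 9,- 8, - 8, - 7 , - 6, - 6, - 4, 0,9/4, 2.89, 3, 5, 6, 7, 8, 8,8 ]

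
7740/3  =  2580=2580.00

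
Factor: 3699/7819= 3^3*7^( - 1 )  *137^1*1117^( - 1)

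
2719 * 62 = 168578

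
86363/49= 86363/49 = 1762.51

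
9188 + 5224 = 14412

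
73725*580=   42760500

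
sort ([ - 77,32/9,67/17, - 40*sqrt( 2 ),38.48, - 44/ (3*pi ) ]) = [-77,  -  40*sqrt( 2 ),-44/( 3*pi),32/9, 67/17, 38.48] 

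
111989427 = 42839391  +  69150036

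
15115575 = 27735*545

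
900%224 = 4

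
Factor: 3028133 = 269^1*11257^1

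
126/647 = 126/647=   0.19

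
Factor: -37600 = - 2^5*  5^2*47^1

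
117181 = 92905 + 24276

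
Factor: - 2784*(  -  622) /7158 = 2^5*29^1*311^1 * 1193^ ( - 1 )=288608/1193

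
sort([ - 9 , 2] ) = [ - 9,2 ]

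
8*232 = 1856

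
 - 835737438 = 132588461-968325899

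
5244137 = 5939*883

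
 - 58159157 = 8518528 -66677685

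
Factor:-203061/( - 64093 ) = 339/107 = 3^1*107^( - 1 )*113^1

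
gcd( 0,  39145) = 39145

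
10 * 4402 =44020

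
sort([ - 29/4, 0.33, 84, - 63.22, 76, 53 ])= [ - 63.22, - 29/4, 0.33, 53, 76, 84 ] 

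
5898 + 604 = 6502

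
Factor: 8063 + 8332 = 16395 = 3^1*5^1*1093^1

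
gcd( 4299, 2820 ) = 3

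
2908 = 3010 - 102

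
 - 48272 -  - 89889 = 41617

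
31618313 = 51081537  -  19463224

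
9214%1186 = 912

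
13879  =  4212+9667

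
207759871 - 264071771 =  - 56311900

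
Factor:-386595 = -3^2*5^1 *11^2*71^1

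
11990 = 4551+7439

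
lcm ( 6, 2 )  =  6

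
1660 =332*5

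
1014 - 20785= - 19771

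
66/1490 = 33/745 = 0.04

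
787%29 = 4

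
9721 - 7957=1764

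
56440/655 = 86 + 22/131 = 86.17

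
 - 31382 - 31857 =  - 63239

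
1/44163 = 1/44163 = 0.00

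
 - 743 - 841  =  -1584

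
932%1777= 932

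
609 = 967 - 358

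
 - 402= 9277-9679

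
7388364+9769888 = 17158252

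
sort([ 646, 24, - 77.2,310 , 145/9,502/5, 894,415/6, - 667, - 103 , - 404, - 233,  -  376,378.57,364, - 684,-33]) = [ - 684, - 667, - 404, - 376, - 233, - 103,-77.2,-33, 145/9,24, 415/6,502/5, 310 , 364,378.57,646,894] 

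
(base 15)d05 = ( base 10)2930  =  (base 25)4h5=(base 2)101101110010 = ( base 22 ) 614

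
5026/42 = 359/3= 119.67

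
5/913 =5/913 = 0.01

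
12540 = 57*220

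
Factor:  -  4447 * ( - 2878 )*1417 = 2^1*13^1*109^1 * 1439^1 * 4447^1  =  18135426322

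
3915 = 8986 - 5071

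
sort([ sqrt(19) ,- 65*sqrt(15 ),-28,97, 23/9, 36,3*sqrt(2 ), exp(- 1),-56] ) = [  -  65  *  sqrt(15),  -  56, - 28,  exp( - 1 ),23/9,  3*sqrt(2), sqrt( 19),36,97 ]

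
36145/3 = 36145/3 = 12048.33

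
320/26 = 160/13 = 12.31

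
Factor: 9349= 9349^1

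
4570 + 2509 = 7079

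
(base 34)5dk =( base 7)24125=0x1862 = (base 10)6242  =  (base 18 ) 114E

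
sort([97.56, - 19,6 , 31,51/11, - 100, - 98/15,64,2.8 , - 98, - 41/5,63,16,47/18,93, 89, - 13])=[ - 100, - 98, - 19 , - 13, - 41/5, - 98/15,47/18,2.8,  51/11,6, 16,31,63,64, 89,93,97.56 ]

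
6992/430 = 16 + 56/215 = 16.26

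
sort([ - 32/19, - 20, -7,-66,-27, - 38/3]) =[ -66,-27 , - 20,  -  38/3, -7, - 32/19 ] 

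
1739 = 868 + 871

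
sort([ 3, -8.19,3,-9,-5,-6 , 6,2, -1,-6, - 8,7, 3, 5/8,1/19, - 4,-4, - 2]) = [ -9,-8.19, - 8, - 6, - 6,  -  5, - 4, - 4, - 2,-1, 1/19,5/8,2,3,3,3,6, 7 ]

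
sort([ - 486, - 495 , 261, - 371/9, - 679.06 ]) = [ - 679.06, - 495, - 486, - 371/9 , 261 ] 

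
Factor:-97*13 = - 13^1*97^1 = - 1261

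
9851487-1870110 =7981377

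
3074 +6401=9475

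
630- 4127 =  - 3497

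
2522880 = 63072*40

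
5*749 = 3745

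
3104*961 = 2982944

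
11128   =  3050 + 8078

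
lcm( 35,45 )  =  315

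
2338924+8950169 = 11289093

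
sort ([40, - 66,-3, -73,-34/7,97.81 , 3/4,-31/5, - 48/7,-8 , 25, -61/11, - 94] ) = [- 94,-73,-66,-8,-48/7,  -  31/5,  -  61/11, - 34/7,-3, 3/4, 25, 40,97.81]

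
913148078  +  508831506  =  1421979584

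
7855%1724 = 959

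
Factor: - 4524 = - 2^2*3^1*13^1 *29^1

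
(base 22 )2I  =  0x3E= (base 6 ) 142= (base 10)62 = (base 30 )22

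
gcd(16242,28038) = 6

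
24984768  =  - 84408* ( - 296)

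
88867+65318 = 154185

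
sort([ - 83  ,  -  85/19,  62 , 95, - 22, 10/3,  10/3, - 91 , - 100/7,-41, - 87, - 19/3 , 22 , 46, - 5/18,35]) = [-91, - 87 ,-83, - 41,-22 ,  -  100/7,-19/3, - 85/19,-5/18, 10/3, 10/3, 22, 35, 46, 62, 95] 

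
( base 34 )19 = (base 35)18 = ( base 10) 43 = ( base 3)1121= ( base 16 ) 2B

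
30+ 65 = 95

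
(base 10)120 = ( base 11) aa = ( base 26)4G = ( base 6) 320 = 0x78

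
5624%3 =2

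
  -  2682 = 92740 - 95422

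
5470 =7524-2054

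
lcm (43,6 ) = 258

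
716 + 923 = 1639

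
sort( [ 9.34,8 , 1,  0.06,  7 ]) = [0.06, 1,7 , 8, 9.34] 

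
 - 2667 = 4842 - 7509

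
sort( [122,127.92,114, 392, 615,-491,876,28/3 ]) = [ - 491,28/3, 114, 122,127.92, 392,615,876 ]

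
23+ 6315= 6338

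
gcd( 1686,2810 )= 562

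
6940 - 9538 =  - 2598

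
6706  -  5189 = 1517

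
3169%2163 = 1006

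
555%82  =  63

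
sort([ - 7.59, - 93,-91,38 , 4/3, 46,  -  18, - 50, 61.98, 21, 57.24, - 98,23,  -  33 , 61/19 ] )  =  [ - 98, - 93, - 91,-50 ,-33,  -  18 , - 7.59,4/3,61/19,  21,23, 38, 46,57.24 , 61.98]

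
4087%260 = 187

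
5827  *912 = 5314224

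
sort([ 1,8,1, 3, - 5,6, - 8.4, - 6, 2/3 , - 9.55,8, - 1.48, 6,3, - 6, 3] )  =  [ - 9.55 , - 8.4, - 6, -6, - 5, -1.48,2/3,1, 1,3,3,3, 6,  6,8, 8 ] 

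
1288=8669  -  7381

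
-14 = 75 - 89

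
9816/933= 3272/311 = 10.52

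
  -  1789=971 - 2760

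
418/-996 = - 1  +  289/498=-0.42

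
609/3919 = 609/3919 = 0.16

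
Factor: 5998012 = 2^2*29^2 *1783^1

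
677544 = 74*9156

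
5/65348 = 5/65348 = 0.00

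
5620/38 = 2810/19  =  147.89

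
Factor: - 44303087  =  -44303087^1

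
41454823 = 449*92327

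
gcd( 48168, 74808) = 72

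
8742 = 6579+2163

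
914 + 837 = 1751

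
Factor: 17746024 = 2^3*71^1*157^1*199^1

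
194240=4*48560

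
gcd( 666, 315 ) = 9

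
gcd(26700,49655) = 5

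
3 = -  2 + 5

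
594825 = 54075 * 11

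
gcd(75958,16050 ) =2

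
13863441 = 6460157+7403284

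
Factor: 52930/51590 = 79/77= 7^( -1 )*11^( - 1)*79^1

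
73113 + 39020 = 112133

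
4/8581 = 4/8581 = 0.00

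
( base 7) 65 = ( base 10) 47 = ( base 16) 2f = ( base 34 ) 1d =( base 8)57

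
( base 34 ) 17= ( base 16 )29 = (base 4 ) 221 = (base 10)41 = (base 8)51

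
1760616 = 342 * 5148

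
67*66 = 4422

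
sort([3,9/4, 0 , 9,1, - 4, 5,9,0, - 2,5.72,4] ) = [-4 ,-2, 0,0,1, 9/4, 3, 4,  5,5.72, 9, 9 ]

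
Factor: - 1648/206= -8 =-2^3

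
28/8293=28/8293 = 0.00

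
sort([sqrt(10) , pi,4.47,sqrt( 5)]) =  [ sqrt(5),pi,sqrt(10),4.47 ]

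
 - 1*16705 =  - 16705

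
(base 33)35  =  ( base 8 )150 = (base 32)38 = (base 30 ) 3e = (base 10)104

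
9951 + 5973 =15924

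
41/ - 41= - 1/1 = - 1.00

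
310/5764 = 155/2882 = 0.05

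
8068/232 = 34 + 45/58 = 34.78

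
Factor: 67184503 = 29^1*2316707^1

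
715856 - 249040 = 466816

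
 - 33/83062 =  - 33/83062=   - 0.00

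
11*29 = 319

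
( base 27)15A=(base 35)OY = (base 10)874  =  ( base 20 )23e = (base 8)1552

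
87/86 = 1  +  1/86 = 1.01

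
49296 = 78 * 632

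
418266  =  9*46474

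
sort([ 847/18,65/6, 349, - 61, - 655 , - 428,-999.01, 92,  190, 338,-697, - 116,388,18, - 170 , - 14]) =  [ - 999.01, - 697, - 655, - 428 , - 170, -116,-61,  -  14,65/6, 18,847/18,92  ,  190, 338 , 349,388]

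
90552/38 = 45276/19 = 2382.95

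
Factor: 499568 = 2^4*31223^1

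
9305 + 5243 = 14548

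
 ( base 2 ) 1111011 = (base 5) 443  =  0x7b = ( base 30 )43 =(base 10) 123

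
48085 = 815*59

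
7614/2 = 3807 = 3807.00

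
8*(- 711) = - 5688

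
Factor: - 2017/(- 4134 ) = 2^(  -  1)*3^ ( - 1)*13^(-1 ) * 53^( - 1)*2017^1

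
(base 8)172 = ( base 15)82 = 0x7a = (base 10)122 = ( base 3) 11112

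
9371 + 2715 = 12086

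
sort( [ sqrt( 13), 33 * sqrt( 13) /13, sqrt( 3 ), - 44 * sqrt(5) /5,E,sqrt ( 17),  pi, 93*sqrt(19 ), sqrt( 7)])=[  -  44 * sqrt(5)/5 , sqrt( 3 ), sqrt(7), E, pi,sqrt(13),sqrt( 17), 33* sqrt(13)/13, 93*sqrt(19) ]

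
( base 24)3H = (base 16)59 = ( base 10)89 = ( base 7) 155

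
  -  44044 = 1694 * ( - 26)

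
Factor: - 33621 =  - 3^1*7^1*1601^1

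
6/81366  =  1/13561 = 0.00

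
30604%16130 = 14474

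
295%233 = 62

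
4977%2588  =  2389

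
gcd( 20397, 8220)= 3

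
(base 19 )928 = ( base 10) 3295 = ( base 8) 6337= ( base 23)656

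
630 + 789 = 1419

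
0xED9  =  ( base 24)6e9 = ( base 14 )1557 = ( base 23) 746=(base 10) 3801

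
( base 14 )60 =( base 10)84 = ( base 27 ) 33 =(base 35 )2E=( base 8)124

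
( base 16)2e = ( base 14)34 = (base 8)56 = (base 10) 46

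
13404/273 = 49 + 9/91 = 49.10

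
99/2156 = 9/196 = 0.05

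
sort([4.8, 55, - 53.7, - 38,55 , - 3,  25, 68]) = [ - 53.7,  -  38, - 3,4.8,  25, 55,55,68] 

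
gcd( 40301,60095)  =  1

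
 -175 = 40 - 215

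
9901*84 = 831684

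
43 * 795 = 34185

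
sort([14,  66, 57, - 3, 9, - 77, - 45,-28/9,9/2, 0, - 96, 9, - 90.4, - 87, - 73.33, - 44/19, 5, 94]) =[-96, - 90.4, - 87, - 77, - 73.33, - 45, - 28/9, - 3, - 44/19, 0,  9/2,5, 9,9, 14, 57,66,94]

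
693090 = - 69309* (- 10 ) 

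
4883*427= 2085041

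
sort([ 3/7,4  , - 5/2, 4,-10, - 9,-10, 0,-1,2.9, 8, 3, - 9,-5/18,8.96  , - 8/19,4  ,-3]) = [ - 10,-10, - 9,-9 , - 3, - 5/2,  -  1, - 8/19,-5/18,0,3/7,2.9 , 3,4, 4,4, 8,8.96 ] 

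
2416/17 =142 + 2/17 = 142.12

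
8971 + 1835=10806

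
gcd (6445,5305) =5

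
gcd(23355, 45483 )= 3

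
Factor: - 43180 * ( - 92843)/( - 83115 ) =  - 2^2*3^( - 2)*17^1*127^1  *  227^1*409^1*1847^( - 1)  =  - 801792148/16623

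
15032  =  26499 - 11467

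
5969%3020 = 2949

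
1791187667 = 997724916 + 793462751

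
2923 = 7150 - 4227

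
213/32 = 213/32 =6.66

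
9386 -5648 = 3738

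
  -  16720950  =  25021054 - 41742004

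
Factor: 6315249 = 3^1*47^1 *44789^1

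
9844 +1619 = 11463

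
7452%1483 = 37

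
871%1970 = 871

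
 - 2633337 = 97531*( - 27 ) 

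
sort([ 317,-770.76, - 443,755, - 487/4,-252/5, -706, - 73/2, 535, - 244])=[ - 770.76, - 706,-443, - 244, - 487/4  , - 252/5,-73/2,317,535,755]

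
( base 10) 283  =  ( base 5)2113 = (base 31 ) 94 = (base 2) 100011011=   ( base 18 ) fd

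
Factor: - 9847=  -43^1*  229^1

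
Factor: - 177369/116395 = -3^1*5^ ( - 1) * 23279^( - 1)*59123^1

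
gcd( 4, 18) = 2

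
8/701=8/701=0.01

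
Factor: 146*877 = 128042 = 2^1 *73^1 *877^1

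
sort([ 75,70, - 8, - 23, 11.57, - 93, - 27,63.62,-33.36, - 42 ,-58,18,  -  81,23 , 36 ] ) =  [  -  93, - 81, - 58, - 42, - 33.36, - 27, - 23, - 8,11.57,18, 23, 36,63.62,  70, 75]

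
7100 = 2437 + 4663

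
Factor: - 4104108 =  - 2^2*3^4*53^1 * 239^1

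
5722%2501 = 720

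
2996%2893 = 103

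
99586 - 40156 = 59430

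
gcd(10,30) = 10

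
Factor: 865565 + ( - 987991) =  - 122426 = - 2^1*41^1*1493^1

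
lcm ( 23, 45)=1035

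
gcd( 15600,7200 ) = 1200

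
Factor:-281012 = -2^2 * 163^1 * 431^1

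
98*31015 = 3039470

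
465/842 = 465/842 = 0.55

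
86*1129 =97094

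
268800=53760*5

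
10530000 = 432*24375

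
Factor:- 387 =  - 3^2*43^1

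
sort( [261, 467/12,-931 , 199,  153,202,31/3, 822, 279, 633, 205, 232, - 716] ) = [ - 931, - 716,31/3, 467/12,153,199,202,  205, 232, 261,279,633, 822 ] 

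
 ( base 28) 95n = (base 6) 53231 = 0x1C33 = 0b1110000110011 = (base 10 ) 7219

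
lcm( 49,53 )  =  2597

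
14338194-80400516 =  - 66062322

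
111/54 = 37/18 =2.06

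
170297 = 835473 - 665176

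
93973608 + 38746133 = 132719741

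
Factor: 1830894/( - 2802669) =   -  2^1 * 13^1*23473^1*934223^(-1) = -610298/934223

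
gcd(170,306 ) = 34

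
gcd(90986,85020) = 2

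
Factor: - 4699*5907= - 3^1*11^1*37^1*127^1 * 179^1 = - 27756993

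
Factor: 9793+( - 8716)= 1077= 3^1*359^1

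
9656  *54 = 521424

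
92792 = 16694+76098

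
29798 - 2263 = 27535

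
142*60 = 8520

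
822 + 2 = 824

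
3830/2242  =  1915/1121 = 1.71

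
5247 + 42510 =47757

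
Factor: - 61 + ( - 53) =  - 114 = - 2^1  *3^1*19^1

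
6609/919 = 7 + 176/919=7.19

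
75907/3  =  75907/3   =  25302.33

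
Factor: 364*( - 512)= - 186368 = -2^11*7^1*13^1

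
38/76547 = 38/76547  =  0.00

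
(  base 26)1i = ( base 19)26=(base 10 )44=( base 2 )101100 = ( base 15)2E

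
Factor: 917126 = 2^1*7^1 * 109^1 *601^1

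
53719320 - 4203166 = 49516154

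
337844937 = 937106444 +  - 599261507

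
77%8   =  5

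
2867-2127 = 740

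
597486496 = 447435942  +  150050554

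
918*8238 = 7562484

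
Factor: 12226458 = 2^1*3^1 * 29^2*2423^1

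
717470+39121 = 756591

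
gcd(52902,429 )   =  3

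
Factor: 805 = 5^1 * 7^1*23^1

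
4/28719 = 4/28719 =0.00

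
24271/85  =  285 + 46/85 = 285.54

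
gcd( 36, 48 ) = 12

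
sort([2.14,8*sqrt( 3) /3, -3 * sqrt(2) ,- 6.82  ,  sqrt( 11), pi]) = [ - 6.82, - 3*sqrt(2 ) , 2.14, pi, sqrt( 11) , 8 * sqrt( 3)/3]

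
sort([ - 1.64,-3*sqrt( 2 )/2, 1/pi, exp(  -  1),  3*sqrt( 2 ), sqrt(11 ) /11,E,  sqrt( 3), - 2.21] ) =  [- 2.21, - 3*sqrt( 2)/2, - 1.64,sqrt( 11) /11,1/pi, exp( - 1), sqrt( 3), E, 3*sqrt( 2 )] 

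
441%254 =187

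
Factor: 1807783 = 37^1*48859^1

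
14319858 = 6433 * 2226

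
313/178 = 313/178=1.76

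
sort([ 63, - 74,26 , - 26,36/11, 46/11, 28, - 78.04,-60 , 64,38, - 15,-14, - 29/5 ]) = [  -  78.04,-74, - 60, - 26, - 15, - 14, - 29/5,  36/11,46/11, 26 , 28, 38, 63, 64 ] 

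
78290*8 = 626320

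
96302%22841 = 4938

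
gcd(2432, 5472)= 608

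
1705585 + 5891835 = 7597420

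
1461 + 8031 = 9492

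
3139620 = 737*4260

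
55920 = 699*80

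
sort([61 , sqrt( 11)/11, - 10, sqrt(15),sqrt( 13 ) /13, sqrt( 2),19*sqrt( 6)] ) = [ - 10, sqrt (13)/13,sqrt( 11)/11, sqrt(2 ), sqrt(15), 19 * sqrt( 6), 61]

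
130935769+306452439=437388208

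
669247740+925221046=1594468786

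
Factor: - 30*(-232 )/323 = 2^4*3^1*5^1*17^(  -  1 )*19^ ( - 1)*29^1 = 6960/323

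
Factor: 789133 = 789133^1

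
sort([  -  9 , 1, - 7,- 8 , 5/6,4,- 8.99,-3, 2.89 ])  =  [ - 9, - 8.99,-8, - 7, - 3,5/6, 1,2.89,4 ] 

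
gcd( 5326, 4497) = 1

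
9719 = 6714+3005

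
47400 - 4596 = 42804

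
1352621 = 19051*71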